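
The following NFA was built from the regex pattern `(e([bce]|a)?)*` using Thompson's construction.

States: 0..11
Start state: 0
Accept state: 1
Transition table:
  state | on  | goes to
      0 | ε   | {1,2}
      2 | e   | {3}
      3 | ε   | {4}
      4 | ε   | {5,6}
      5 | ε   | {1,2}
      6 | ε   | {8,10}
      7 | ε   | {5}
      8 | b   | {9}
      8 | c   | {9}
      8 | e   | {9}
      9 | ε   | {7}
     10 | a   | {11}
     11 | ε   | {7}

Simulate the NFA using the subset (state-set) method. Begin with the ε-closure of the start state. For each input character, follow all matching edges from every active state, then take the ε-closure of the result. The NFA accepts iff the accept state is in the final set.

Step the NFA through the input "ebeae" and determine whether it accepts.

Answer: ACCEPT

Derivation:
S₀ = ε-closure({0}) = {0,1,2}
'e' @ 1: {1,2,3,4,5,6,8,10}  (accept∈set)
'b' @ 2: {1,2,5,7,9}  (accept∈set)
'e' @ 3: {1,2,3,4,5,6,8,10}  (accept∈set)
'a' @ 4: {1,2,5,7,11}  (accept∈set)
'e' @ 5: {1,2,3,4,5,6,8,10}  (accept∈set)
end set {1,2,3,4,5,6,8,10} — state 1 in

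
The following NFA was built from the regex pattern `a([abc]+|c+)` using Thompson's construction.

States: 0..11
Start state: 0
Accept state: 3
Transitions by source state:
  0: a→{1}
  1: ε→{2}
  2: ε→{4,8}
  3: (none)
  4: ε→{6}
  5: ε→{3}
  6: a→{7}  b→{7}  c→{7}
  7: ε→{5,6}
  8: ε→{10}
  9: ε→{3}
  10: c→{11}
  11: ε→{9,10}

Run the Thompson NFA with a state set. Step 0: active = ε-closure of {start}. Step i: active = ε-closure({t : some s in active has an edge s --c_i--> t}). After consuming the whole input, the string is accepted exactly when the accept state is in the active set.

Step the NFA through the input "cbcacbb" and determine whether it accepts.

start: ε-closure({0}) = {0}
'c' @ 1: {}  — no active states
rest 'bcacbb' ignored (set empty)
final: {}; accept 3 not in set

Answer: REJECT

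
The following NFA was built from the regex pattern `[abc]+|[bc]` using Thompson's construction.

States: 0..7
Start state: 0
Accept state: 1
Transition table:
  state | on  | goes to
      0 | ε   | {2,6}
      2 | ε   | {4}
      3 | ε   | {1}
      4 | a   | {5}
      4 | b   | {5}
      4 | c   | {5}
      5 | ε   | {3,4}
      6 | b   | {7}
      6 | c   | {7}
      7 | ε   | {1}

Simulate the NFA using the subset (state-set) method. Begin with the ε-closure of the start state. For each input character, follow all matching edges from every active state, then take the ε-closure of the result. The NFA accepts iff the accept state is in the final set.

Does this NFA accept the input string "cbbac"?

Answer: ACCEPT

Derivation:
S₀ = ε-closure({0}) = {0,2,4,6}
'c' @ 1: {1,3,4,5,7}  (accept∈set)
'b' @ 2: {1,3,4,5}  (accept∈set)
'b' @ 3: {1,3,4,5}  (accept∈set)
'a' @ 4: {1,3,4,5}  (accept∈set)
'c' @ 5: {1,3,4,5}  (accept∈set)
end set {1,3,4,5} — state 1 in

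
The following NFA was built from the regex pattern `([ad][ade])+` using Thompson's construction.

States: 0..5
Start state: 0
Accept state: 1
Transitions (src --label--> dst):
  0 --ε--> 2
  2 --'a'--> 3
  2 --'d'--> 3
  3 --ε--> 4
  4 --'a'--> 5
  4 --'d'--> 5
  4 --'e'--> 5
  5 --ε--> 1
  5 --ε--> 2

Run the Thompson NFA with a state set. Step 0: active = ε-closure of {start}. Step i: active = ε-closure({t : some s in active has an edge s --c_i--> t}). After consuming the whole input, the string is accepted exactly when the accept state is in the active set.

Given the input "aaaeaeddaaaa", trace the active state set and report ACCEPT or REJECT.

Answer: ACCEPT

Steps:
start: ε-closure({0}) = {0,2}
'a' @ 1: {3,4}
'a' @ 2: {1,2,5}  [accepting]
'a' @ 3: {3,4}
'e' @ 4: {1,2,5}  [accepting]
'a' @ 5: {3,4}
'e' @ 6: {1,2,5}  [accepting]
'd' @ 7: {3,4}
'd' @ 8: {1,2,5}  [accepting]
'a' @ 9: {3,4}
'a' @ 10: {1,2,5}  [accepting]
'a' @ 11: {3,4}
'a' @ 12: {1,2,5}  [accepting]
end set {1,2,5} — state 1 in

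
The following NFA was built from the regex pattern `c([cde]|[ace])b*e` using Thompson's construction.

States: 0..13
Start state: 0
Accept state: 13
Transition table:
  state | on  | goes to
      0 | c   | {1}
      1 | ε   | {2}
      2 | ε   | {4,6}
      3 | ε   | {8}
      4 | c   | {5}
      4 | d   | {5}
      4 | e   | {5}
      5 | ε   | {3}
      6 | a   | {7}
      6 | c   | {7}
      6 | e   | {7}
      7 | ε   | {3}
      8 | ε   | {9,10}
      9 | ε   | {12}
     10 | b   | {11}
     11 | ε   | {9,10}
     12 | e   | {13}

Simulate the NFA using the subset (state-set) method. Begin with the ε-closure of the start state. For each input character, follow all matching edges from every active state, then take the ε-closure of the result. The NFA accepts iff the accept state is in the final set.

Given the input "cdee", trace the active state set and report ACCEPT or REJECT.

Answer: REJECT

Derivation:
initial (ε-close {0}): {0}
'c' @ 1: {1,2,4,6}
'd' @ 2: {3,5,8,9,10,12}
'e' @ 3: {13}  [accepting]
'e' @ 4: {}  — dead — no transitions
after full input: {}  (accept=13 not in)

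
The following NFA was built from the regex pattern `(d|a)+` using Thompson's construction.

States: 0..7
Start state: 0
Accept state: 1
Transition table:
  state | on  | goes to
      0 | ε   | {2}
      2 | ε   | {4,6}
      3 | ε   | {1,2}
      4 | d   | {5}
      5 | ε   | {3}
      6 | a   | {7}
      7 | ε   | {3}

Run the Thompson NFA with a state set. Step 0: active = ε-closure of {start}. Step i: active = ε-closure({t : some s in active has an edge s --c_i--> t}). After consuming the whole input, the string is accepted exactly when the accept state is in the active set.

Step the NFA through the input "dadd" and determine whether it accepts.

S₀ = ε-closure({0}) = {0,2,4,6}
'd' @ 1: {1,2,3,4,5,6}  ✓accept
'a' @ 2: {1,2,3,4,6,7}  ✓accept
'd' @ 3: {1,2,3,4,5,6}  ✓accept
'd' @ 4: {1,2,3,4,5,6}  ✓accept
after full input: {1,2,3,4,5,6}  (accept=1 in)

Answer: ACCEPT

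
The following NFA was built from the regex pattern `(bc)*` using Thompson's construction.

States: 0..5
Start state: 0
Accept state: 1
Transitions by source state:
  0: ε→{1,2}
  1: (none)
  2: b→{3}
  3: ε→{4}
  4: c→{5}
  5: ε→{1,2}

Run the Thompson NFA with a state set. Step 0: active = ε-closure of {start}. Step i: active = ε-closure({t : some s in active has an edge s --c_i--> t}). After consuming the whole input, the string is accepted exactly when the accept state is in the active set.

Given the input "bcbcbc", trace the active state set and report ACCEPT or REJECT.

Answer: ACCEPT

Derivation:
S₀ = ε-closure({0}) = {0,1,2}
'b' @ 1: {3,4}
'c' @ 2: {1,2,5}  [accepting]
'b' @ 3: {3,4}
'c' @ 4: {1,2,5}  [accepting]
'b' @ 5: {3,4}
'c' @ 6: {1,2,5}  [accepting]
end set {1,2,5} — state 1 in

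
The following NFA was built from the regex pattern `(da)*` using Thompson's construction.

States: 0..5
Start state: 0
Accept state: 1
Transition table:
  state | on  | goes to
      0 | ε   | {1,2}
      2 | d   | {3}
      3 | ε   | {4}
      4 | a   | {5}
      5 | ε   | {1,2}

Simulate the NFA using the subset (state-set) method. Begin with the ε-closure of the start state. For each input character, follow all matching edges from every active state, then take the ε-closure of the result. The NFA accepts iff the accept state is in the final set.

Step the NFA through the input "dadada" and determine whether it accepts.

Answer: ACCEPT

Steps:
start: ε-closure({0}) = {0,1,2}
'd' @ 1: {3,4}
'a' @ 2: {1,2,5}  [accepting]
'd' @ 3: {3,4}
'a' @ 4: {1,2,5}  [accepting]
'd' @ 5: {3,4}
'a' @ 6: {1,2,5}  [accepting]
after full input: {1,2,5}  (accept=1 in)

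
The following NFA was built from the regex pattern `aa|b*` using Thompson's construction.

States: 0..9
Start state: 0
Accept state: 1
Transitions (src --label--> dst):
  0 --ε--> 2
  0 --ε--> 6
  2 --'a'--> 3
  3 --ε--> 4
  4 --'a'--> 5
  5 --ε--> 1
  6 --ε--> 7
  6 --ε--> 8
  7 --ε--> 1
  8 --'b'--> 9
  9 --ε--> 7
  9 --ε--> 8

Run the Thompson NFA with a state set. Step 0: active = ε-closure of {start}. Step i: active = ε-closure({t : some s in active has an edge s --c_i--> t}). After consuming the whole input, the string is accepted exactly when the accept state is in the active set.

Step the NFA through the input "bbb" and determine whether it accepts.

Answer: ACCEPT

Steps:
initial (ε-close {0}): {0,1,2,6,7,8}
'b' @ 1: {1,7,8,9}  ✓accept
'b' @ 2: {1,7,8,9}  ✓accept
'b' @ 3: {1,7,8,9}  ✓accept
final: {1,7,8,9}; accept 1 in set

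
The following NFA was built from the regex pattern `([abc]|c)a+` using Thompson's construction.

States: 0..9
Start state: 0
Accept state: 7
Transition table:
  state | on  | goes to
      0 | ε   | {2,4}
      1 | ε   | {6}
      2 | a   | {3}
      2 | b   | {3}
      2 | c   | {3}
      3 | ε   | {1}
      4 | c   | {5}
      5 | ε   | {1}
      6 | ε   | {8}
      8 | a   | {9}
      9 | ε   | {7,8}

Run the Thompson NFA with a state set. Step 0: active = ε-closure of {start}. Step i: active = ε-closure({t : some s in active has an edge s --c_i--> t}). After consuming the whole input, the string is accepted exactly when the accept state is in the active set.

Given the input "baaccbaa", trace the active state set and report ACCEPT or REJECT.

Answer: REJECT

Steps:
S₀ = ε-closure({0}) = {0,2,4}
'b' @ 1: {1,3,6,8}
'a' @ 2: {7,8,9}  (accept∈set)
'a' @ 3: {7,8,9}  (accept∈set)
'c' @ 4: {}  — dead — no transitions
rest 'cbaa' ignored (set empty)
after full input: {}  (accept=7 not in)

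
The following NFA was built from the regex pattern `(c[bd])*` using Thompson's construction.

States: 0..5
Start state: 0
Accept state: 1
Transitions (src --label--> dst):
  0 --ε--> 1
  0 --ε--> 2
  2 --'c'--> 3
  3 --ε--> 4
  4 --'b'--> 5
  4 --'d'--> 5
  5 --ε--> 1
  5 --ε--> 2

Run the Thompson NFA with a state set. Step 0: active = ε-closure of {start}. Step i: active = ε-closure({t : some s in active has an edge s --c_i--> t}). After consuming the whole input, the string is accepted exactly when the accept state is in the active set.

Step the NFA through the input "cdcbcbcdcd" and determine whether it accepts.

S₀ = ε-closure({0}) = {0,1,2}
'c' @ 1: {3,4}
'd' @ 2: {1,2,5}  (accept∈set)
'c' @ 3: {3,4}
'b' @ 4: {1,2,5}  (accept∈set)
'c' @ 5: {3,4}
'b' @ 6: {1,2,5}  (accept∈set)
'c' @ 7: {3,4}
'd' @ 8: {1,2,5}  (accept∈set)
'c' @ 9: {3,4}
'd' @ 10: {1,2,5}  (accept∈set)
final: {1,2,5}; accept 1 in set

Answer: ACCEPT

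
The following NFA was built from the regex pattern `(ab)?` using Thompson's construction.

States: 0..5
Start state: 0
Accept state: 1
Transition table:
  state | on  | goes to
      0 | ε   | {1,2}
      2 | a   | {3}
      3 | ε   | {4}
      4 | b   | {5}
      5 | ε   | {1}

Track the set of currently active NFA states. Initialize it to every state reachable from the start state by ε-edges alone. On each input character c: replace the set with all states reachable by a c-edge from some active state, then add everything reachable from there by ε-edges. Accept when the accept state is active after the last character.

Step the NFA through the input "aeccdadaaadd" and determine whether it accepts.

S₀ = ε-closure({0}) = {0,1,2}
'a' @ 1: {3,4}
'e' @ 2: {}  — no active states
rest 'ccdadaaadd' ignored (set empty)
end set {} — state 1 not in

Answer: REJECT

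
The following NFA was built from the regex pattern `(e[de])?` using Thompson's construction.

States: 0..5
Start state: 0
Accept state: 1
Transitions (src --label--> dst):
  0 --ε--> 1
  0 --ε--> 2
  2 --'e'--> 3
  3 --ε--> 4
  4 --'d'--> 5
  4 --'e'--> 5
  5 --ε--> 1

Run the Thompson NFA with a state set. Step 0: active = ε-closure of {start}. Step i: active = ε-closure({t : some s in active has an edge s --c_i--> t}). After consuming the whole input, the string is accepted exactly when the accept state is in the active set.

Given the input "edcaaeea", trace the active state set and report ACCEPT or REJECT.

start: ε-closure({0}) = {0,1,2}
'e' @ 1: {3,4}
'd' @ 2: {1,5}  (accept∈set)
'c' @ 3: {}  — dead — no transitions
rest 'aaeea' ignored (set empty)
end set {} — state 1 not in

Answer: REJECT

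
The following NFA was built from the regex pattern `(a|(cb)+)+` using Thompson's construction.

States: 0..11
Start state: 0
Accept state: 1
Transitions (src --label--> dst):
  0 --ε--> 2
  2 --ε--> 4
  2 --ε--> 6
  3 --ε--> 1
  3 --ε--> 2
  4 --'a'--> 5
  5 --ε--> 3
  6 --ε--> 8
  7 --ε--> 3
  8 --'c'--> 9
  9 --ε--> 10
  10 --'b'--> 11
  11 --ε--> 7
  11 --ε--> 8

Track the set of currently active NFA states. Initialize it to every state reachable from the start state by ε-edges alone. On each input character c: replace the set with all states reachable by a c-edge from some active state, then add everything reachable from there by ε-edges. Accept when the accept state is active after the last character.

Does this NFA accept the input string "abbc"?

Answer: REJECT

Steps:
start: ε-closure({0}) = {0,2,4,6,8}
'a' @ 1: {1,2,3,4,5,6,8}  [accepting]
'b' @ 2: {}  — dead — no transitions
rest 'bc' ignored (set empty)
final: {}; accept 1 not in set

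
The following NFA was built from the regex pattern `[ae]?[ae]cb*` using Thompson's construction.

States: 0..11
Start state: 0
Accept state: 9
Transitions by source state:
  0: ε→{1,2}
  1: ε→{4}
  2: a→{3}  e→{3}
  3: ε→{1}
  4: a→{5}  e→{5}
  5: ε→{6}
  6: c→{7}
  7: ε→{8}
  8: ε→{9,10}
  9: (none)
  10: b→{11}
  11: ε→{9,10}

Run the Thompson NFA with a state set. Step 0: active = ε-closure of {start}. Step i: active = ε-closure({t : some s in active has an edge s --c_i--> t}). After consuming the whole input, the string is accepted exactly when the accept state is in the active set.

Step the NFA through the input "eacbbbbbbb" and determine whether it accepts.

initial (ε-close {0}): {0,1,2,4}
'e' @ 1: {1,3,4,5,6}
'a' @ 2: {5,6}
'c' @ 3: {7,8,9,10}  ✓accept
'b' @ 4: {9,10,11}  ✓accept
'b' @ 5: {9,10,11}  ✓accept
'b' @ 6: {9,10,11}  ✓accept
'b' @ 7: {9,10,11}  ✓accept
'b' @ 8: {9,10,11}  ✓accept
'b' @ 9: {9,10,11}  ✓accept
'b' @ 10: {9,10,11}  ✓accept
after full input: {9,10,11}  (accept=9 in)

Answer: ACCEPT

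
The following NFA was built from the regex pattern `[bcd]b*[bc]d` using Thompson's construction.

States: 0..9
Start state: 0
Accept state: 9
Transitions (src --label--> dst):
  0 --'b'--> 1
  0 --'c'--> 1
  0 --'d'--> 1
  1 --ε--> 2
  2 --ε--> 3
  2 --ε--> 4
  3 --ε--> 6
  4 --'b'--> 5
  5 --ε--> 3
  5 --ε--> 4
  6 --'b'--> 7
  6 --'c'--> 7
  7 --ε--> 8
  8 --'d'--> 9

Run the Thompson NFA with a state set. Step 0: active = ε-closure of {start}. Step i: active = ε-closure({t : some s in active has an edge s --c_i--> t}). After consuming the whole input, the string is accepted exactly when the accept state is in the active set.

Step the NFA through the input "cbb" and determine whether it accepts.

S₀ = ε-closure({0}) = {0}
'c' @ 1: {1,2,3,4,6}
'b' @ 2: {3,4,5,6,7,8}
'b' @ 3: {3,4,5,6,7,8}
final: {3,4,5,6,7,8}; accept 9 not in set

Answer: REJECT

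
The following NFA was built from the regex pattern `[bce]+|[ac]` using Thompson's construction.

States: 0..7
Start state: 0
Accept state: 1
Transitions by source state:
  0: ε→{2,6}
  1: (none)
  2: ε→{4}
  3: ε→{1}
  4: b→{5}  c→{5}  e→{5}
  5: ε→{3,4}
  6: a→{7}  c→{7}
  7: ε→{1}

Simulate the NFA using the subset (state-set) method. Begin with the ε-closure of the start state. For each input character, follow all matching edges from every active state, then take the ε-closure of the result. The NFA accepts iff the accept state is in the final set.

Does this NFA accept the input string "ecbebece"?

Answer: ACCEPT

Trace:
initial (ε-close {0}): {0,2,4,6}
'e' @ 1: {1,3,4,5}  [accepting]
'c' @ 2: {1,3,4,5}  [accepting]
'b' @ 3: {1,3,4,5}  [accepting]
'e' @ 4: {1,3,4,5}  [accepting]
'b' @ 5: {1,3,4,5}  [accepting]
'e' @ 6: {1,3,4,5}  [accepting]
'c' @ 7: {1,3,4,5}  [accepting]
'e' @ 8: {1,3,4,5}  [accepting]
after full input: {1,3,4,5}  (accept=1 in)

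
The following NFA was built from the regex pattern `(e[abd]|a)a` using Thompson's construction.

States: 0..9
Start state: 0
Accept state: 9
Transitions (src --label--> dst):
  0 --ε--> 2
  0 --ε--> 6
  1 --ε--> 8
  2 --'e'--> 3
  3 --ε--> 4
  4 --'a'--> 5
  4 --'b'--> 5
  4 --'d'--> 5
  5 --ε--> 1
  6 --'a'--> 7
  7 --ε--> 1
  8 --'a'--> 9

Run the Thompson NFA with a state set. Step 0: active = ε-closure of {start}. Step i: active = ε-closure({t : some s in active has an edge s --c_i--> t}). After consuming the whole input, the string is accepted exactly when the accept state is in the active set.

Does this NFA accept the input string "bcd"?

initial (ε-close {0}): {0,2,6}
'b' @ 1: {}  — dead — no transitions
rest 'cd' ignored (set empty)
after full input: {}  (accept=9 not in)

Answer: REJECT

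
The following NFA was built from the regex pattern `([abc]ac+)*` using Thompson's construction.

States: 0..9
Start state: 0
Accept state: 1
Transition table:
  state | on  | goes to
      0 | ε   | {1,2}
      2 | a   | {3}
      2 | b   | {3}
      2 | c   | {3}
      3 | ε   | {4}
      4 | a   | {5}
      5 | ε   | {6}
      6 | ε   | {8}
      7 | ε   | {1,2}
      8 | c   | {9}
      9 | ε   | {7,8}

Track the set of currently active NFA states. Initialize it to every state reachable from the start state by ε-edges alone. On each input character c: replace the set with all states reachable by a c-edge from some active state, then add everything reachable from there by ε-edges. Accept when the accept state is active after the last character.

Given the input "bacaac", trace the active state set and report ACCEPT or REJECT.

start: ε-closure({0}) = {0,1,2}
'b' @ 1: {3,4}
'a' @ 2: {5,6,8}
'c' @ 3: {1,2,7,8,9}  (accept∈set)
'a' @ 4: {3,4}
'a' @ 5: {5,6,8}
'c' @ 6: {1,2,7,8,9}  (accept∈set)
after full input: {1,2,7,8,9}  (accept=1 in)

Answer: ACCEPT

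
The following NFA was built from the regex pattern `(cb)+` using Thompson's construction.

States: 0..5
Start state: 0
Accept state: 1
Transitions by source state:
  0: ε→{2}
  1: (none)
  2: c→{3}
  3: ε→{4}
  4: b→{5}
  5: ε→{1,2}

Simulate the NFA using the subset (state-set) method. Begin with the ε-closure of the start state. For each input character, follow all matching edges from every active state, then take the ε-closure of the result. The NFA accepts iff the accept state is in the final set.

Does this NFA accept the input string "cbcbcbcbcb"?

Answer: ACCEPT

Trace:
S₀ = ε-closure({0}) = {0,2}
'c' @ 1: {3,4}
'b' @ 2: {1,2,5}  ✓accept
'c' @ 3: {3,4}
'b' @ 4: {1,2,5}  ✓accept
'c' @ 5: {3,4}
'b' @ 6: {1,2,5}  ✓accept
'c' @ 7: {3,4}
'b' @ 8: {1,2,5}  ✓accept
'c' @ 9: {3,4}
'b' @ 10: {1,2,5}  ✓accept
end set {1,2,5} — state 1 in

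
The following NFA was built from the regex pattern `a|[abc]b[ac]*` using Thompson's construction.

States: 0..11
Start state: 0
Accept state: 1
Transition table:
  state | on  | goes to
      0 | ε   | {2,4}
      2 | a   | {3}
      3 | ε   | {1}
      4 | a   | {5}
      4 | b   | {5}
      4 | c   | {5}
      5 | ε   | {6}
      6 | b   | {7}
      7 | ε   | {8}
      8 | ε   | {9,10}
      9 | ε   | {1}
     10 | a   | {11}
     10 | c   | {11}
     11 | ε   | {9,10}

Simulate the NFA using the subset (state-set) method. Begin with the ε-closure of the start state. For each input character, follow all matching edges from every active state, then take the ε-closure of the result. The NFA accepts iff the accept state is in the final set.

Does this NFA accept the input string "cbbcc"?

Answer: REJECT

Trace:
initial (ε-close {0}): {0,2,4}
'c' @ 1: {5,6}
'b' @ 2: {1,7,8,9,10}  [accepting]
'b' @ 3: {}  — dead — no transitions
rest 'cc' ignored (set empty)
end set {} — state 1 not in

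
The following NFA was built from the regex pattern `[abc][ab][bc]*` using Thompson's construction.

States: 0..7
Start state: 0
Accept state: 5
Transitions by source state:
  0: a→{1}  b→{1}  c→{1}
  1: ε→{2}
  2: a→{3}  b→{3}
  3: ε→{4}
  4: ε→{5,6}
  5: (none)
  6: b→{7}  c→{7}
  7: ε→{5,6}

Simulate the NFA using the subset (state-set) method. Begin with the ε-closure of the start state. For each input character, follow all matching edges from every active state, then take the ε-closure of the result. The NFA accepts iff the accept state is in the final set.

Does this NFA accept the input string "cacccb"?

initial (ε-close {0}): {0}
'c' @ 1: {1,2}
'a' @ 2: {3,4,5,6}  ✓accept
'c' @ 3: {5,6,7}  ✓accept
'c' @ 4: {5,6,7}  ✓accept
'c' @ 5: {5,6,7}  ✓accept
'b' @ 6: {5,6,7}  ✓accept
final: {5,6,7}; accept 5 in set

Answer: ACCEPT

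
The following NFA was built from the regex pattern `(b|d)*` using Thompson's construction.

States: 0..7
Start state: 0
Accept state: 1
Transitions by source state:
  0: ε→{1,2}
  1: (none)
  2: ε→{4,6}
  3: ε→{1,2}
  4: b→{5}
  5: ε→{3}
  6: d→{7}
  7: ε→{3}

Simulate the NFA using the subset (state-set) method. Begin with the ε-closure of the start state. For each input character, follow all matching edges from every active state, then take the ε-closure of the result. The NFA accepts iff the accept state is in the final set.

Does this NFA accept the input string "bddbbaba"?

Answer: REJECT

Derivation:
initial (ε-close {0}): {0,1,2,4,6}
'b' @ 1: {1,2,3,4,5,6}  [accepting]
'd' @ 2: {1,2,3,4,6,7}  [accepting]
'd' @ 3: {1,2,3,4,6,7}  [accepting]
'b' @ 4: {1,2,3,4,5,6}  [accepting]
'b' @ 5: {1,2,3,4,5,6}  [accepting]
'a' @ 6: {}  — dead — no transitions
rest 'ba' ignored (set empty)
after full input: {}  (accept=1 not in)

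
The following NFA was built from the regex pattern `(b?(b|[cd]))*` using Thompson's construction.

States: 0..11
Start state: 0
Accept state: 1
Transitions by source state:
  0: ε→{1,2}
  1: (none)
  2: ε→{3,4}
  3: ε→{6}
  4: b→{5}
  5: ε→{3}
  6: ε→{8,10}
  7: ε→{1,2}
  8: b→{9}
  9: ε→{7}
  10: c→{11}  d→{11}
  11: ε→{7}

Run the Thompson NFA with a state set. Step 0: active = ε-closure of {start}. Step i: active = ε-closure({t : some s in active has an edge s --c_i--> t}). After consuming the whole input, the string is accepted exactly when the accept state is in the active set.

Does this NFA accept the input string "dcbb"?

initial (ε-close {0}): {0,1,2,3,4,6,8,10}
'd' @ 1: {1,2,3,4,6,7,8,10,11}  ✓accept
'c' @ 2: {1,2,3,4,6,7,8,10,11}  ✓accept
'b' @ 3: {1,2,3,4,5,6,7,8,9,10}  ✓accept
'b' @ 4: {1,2,3,4,5,6,7,8,9,10}  ✓accept
end set {1,2,3,4,5,6,7,8,9,10} — state 1 in

Answer: ACCEPT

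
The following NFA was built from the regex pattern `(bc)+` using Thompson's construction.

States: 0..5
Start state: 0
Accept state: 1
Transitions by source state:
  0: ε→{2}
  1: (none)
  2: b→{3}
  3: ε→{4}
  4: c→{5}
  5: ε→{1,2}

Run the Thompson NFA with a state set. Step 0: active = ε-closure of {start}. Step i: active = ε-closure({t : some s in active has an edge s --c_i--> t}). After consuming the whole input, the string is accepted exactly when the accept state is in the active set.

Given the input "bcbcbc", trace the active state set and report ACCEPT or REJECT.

Answer: ACCEPT

Steps:
S₀ = ε-closure({0}) = {0,2}
'b' @ 1: {3,4}
'c' @ 2: {1,2,5}  (accept∈set)
'b' @ 3: {3,4}
'c' @ 4: {1,2,5}  (accept∈set)
'b' @ 5: {3,4}
'c' @ 6: {1,2,5}  (accept∈set)
end set {1,2,5} — state 1 in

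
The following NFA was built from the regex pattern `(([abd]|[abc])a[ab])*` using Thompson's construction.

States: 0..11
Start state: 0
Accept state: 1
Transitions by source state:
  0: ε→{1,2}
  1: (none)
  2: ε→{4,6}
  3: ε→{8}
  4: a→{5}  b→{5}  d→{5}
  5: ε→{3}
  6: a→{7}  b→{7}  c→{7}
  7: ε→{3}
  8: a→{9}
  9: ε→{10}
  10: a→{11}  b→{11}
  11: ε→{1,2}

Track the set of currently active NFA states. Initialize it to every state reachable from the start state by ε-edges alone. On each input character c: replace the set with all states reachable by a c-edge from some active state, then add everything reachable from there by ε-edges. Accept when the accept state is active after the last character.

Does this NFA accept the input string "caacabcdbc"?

start: ε-closure({0}) = {0,1,2,4,6}
'c' @ 1: {3,7,8}
'a' @ 2: {9,10}
'a' @ 3: {1,2,4,6,11}  (accept∈set)
'c' @ 4: {3,7,8}
'a' @ 5: {9,10}
'b' @ 6: {1,2,4,6,11}  (accept∈set)
'c' @ 7: {3,7,8}
'd' @ 8: {}  — no active states
rest 'bc' ignored (set empty)
end set {} — state 1 not in

Answer: REJECT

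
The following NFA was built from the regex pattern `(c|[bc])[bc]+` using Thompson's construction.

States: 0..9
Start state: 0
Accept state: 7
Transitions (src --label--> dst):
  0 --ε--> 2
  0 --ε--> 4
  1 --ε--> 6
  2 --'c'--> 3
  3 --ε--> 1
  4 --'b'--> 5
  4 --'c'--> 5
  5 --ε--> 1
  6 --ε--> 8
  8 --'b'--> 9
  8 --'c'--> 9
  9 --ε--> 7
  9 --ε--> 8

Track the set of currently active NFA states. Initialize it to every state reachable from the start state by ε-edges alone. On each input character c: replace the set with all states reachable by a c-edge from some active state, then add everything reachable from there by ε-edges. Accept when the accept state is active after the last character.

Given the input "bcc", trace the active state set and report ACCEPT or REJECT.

Answer: ACCEPT

Derivation:
S₀ = ε-closure({0}) = {0,2,4}
'b' @ 1: {1,5,6,8}
'c' @ 2: {7,8,9}  [accepting]
'c' @ 3: {7,8,9}  [accepting]
final: {7,8,9}; accept 7 in set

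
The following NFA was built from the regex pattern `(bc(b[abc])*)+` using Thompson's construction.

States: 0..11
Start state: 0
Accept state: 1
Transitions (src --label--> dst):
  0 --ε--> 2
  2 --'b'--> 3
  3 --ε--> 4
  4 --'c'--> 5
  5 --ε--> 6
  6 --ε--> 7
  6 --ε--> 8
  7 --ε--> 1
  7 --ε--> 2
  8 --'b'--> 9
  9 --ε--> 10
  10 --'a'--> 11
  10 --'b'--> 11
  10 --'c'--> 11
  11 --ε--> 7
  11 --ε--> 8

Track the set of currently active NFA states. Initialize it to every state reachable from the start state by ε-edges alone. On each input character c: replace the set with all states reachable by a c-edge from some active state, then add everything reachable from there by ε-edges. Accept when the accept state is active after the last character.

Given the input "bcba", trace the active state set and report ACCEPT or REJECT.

S₀ = ε-closure({0}) = {0,2}
'b' @ 1: {3,4}
'c' @ 2: {1,2,5,6,7,8}  [accepting]
'b' @ 3: {3,4,9,10}
'a' @ 4: {1,2,7,8,11}  [accepting]
final: {1,2,7,8,11}; accept 1 in set

Answer: ACCEPT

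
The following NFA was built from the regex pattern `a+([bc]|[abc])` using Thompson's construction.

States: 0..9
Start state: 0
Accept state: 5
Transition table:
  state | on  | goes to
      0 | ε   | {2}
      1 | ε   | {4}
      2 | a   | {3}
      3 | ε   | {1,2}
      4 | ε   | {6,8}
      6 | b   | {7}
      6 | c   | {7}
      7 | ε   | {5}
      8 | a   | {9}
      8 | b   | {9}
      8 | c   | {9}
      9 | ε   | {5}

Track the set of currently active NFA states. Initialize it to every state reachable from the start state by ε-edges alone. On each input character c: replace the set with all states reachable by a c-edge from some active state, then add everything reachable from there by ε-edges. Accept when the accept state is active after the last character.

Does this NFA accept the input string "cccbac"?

start: ε-closure({0}) = {0,2}
'c' @ 1: {}  — state set empty
rest 'ccbac' ignored (set empty)
final: {}; accept 5 not in set

Answer: REJECT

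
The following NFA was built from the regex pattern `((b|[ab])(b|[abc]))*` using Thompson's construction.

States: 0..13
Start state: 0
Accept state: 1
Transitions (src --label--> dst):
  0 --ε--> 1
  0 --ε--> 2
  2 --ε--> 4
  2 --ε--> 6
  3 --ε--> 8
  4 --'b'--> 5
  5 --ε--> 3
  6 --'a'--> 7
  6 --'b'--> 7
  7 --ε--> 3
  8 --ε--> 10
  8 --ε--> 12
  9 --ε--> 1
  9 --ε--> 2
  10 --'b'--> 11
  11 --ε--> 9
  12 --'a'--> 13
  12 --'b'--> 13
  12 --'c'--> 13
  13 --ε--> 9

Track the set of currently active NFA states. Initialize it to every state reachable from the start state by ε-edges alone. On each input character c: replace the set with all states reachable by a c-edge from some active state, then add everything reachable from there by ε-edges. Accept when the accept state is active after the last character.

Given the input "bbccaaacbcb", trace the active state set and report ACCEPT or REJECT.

Answer: REJECT

Derivation:
start: ε-closure({0}) = {0,1,2,4,6}
'b' @ 1: {3,5,7,8,10,12}
'b' @ 2: {1,2,4,6,9,11,13}  [accepting]
'c' @ 3: {}  — no active states
rest 'caaacbcb' ignored (set empty)
final: {}; accept 1 not in set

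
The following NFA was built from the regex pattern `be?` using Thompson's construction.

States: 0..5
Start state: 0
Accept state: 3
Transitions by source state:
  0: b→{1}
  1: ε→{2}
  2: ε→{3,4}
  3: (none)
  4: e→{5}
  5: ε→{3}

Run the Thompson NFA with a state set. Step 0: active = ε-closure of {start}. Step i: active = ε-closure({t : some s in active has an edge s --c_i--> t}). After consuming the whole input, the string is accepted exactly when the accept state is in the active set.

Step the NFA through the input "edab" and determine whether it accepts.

Answer: REJECT

Trace:
initial (ε-close {0}): {0}
'e' @ 1: {}  — state set empty
rest 'dab' ignored (set empty)
final: {}; accept 3 not in set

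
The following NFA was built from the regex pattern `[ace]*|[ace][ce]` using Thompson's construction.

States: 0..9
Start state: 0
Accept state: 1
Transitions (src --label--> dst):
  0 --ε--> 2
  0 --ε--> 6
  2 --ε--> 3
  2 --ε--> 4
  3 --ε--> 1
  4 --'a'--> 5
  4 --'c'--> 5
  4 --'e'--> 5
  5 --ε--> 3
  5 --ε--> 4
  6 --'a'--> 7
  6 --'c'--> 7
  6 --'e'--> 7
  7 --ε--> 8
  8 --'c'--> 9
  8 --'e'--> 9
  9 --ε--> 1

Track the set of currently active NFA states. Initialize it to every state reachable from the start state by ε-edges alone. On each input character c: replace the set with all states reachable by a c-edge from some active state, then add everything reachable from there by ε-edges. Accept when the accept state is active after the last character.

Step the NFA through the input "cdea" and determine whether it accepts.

S₀ = ε-closure({0}) = {0,1,2,3,4,6}
'c' @ 1: {1,3,4,5,7,8}  (accept∈set)
'd' @ 2: {}  — state set empty
rest 'ea' ignored (set empty)
after full input: {}  (accept=1 not in)

Answer: REJECT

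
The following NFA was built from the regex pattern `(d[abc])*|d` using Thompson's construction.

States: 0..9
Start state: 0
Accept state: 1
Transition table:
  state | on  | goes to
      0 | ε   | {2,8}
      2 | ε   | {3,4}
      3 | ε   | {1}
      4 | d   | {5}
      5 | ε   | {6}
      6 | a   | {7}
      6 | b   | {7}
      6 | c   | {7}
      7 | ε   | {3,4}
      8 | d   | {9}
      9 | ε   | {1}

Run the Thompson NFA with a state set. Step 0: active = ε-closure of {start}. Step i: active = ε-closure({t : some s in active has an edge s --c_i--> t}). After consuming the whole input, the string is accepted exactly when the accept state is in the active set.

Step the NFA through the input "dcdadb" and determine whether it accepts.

start: ε-closure({0}) = {0,1,2,3,4,8}
'd' @ 1: {1,5,6,9}  (accept∈set)
'c' @ 2: {1,3,4,7}  (accept∈set)
'd' @ 3: {5,6}
'a' @ 4: {1,3,4,7}  (accept∈set)
'd' @ 5: {5,6}
'b' @ 6: {1,3,4,7}  (accept∈set)
final: {1,3,4,7}; accept 1 in set

Answer: ACCEPT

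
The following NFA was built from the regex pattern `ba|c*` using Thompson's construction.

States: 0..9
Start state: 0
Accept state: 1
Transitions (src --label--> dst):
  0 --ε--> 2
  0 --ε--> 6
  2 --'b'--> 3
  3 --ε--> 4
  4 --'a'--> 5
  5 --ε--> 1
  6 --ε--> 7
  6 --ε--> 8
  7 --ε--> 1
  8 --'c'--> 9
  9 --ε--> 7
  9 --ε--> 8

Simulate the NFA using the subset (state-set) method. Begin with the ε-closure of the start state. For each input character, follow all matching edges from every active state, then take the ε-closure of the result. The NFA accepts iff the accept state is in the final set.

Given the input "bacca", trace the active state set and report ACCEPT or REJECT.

S₀ = ε-closure({0}) = {0,1,2,6,7,8}
'b' @ 1: {3,4}
'a' @ 2: {1,5}  [accepting]
'c' @ 3: {}  — dead — no transitions
rest 'ca' ignored (set empty)
after full input: {}  (accept=1 not in)

Answer: REJECT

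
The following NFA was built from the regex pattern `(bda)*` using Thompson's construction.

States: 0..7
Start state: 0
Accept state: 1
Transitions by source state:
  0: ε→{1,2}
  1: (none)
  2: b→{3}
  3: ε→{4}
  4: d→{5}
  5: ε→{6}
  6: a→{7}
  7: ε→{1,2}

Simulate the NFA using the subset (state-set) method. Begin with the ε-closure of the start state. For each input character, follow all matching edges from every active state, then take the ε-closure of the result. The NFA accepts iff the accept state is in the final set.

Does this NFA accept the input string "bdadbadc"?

S₀ = ε-closure({0}) = {0,1,2}
'b' @ 1: {3,4}
'd' @ 2: {5,6}
'a' @ 3: {1,2,7}  [accepting]
'd' @ 4: {}  — no active states
rest 'badc' ignored (set empty)
after full input: {}  (accept=1 not in)

Answer: REJECT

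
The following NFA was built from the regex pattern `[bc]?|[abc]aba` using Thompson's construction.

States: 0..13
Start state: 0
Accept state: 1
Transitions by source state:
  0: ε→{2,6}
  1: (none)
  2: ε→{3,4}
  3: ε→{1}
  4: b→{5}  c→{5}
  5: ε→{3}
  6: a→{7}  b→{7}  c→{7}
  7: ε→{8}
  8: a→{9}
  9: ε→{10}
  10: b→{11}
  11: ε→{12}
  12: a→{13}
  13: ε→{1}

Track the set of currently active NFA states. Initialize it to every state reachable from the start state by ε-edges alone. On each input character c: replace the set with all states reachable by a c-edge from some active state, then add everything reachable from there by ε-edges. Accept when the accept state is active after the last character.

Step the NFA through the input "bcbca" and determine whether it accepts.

start: ε-closure({0}) = {0,1,2,3,4,6}
'b' @ 1: {1,3,5,7,8}  [accepting]
'c' @ 2: {}  — dead — no transitions
rest 'bca' ignored (set empty)
final: {}; accept 1 not in set

Answer: REJECT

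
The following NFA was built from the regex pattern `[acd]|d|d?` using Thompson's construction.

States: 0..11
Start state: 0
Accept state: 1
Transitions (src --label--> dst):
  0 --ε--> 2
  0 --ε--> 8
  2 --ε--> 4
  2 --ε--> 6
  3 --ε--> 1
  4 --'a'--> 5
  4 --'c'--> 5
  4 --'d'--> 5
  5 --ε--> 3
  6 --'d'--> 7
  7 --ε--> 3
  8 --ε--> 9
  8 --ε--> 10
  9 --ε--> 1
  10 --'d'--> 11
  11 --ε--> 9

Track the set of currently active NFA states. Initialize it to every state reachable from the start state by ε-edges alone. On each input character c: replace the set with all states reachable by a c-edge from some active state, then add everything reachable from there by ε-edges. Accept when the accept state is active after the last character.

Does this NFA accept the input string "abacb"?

Answer: REJECT

Steps:
initial (ε-close {0}): {0,1,2,4,6,8,9,10}
'a' @ 1: {1,3,5}  ✓accept
'b' @ 2: {}  — state set empty
rest 'acb' ignored (set empty)
final: {}; accept 1 not in set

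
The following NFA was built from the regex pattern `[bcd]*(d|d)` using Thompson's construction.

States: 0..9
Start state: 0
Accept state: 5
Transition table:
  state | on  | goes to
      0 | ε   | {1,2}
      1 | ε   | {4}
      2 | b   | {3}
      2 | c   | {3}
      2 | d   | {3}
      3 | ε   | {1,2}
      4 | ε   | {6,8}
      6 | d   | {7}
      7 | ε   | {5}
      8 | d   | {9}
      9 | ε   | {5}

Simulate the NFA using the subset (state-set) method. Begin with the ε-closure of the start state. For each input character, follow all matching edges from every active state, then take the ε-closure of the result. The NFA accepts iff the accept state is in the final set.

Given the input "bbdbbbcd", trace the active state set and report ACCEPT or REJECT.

Answer: ACCEPT

Steps:
S₀ = ε-closure({0}) = {0,1,2,4,6,8}
'b' @ 1: {1,2,3,4,6,8}
'b' @ 2: {1,2,3,4,6,8}
'd' @ 3: {1,2,3,4,5,6,7,8,9}  ✓accept
'b' @ 4: {1,2,3,4,6,8}
'b' @ 5: {1,2,3,4,6,8}
'b' @ 6: {1,2,3,4,6,8}
'c' @ 7: {1,2,3,4,6,8}
'd' @ 8: {1,2,3,4,5,6,7,8,9}  ✓accept
final: {1,2,3,4,5,6,7,8,9}; accept 5 in set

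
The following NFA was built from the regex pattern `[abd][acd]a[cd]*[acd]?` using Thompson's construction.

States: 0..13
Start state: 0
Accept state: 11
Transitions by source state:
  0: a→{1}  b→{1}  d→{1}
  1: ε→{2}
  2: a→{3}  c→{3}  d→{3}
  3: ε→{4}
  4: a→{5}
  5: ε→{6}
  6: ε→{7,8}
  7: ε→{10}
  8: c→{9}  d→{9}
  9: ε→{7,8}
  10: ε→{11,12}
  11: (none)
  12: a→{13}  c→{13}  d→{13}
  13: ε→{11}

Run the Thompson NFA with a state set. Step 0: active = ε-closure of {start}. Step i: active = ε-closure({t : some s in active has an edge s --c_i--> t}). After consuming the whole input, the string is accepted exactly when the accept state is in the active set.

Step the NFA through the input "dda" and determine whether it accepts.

initial (ε-close {0}): {0}
'd' @ 1: {1,2}
'd' @ 2: {3,4}
'a' @ 3: {5,6,7,8,10,11,12}  [accepting]
end set {5,6,7,8,10,11,12} — state 11 in

Answer: ACCEPT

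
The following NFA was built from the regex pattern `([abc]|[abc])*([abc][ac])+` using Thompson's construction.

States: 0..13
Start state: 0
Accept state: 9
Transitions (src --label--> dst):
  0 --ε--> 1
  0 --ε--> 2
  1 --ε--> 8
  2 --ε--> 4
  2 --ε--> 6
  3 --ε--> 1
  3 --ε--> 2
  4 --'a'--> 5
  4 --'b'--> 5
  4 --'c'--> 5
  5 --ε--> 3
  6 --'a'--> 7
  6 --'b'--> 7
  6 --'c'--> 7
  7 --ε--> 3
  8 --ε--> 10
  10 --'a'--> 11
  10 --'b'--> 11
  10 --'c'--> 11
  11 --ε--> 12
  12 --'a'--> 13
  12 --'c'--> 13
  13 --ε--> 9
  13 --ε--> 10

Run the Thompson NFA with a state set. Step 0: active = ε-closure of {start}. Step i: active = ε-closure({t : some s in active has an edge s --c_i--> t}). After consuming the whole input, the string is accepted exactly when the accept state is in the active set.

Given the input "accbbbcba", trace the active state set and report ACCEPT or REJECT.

Answer: ACCEPT

Steps:
start: ε-closure({0}) = {0,1,2,4,6,8,10}
'a' @ 1: {1,2,3,4,5,6,7,8,10,11,12}
'c' @ 2: {1,2,3,4,5,6,7,8,9,10,11,12,13}  [accepting]
'c' @ 3: {1,2,3,4,5,6,7,8,9,10,11,12,13}  [accepting]
'b' @ 4: {1,2,3,4,5,6,7,8,10,11,12}
'b' @ 5: {1,2,3,4,5,6,7,8,10,11,12}
'b' @ 6: {1,2,3,4,5,6,7,8,10,11,12}
'c' @ 7: {1,2,3,4,5,6,7,8,9,10,11,12,13}  [accepting]
'b' @ 8: {1,2,3,4,5,6,7,8,10,11,12}
'a' @ 9: {1,2,3,4,5,6,7,8,9,10,11,12,13}  [accepting]
final: {1,2,3,4,5,6,7,8,9,10,11,12,13}; accept 9 in set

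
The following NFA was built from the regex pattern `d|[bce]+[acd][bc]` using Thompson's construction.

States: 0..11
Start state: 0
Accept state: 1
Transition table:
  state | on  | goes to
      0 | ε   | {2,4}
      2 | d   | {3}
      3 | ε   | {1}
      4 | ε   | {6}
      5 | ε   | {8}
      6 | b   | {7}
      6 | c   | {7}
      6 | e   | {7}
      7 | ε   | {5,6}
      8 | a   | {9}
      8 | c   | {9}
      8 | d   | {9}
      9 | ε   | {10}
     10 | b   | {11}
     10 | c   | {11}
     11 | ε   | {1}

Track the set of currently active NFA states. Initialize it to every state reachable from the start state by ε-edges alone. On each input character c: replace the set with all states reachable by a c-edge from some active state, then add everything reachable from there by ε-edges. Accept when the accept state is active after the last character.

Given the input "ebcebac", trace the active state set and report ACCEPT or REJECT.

start: ε-closure({0}) = {0,2,4,6}
'e' @ 1: {5,6,7,8}
'b' @ 2: {5,6,7,8}
'c' @ 3: {5,6,7,8,9,10}
'e' @ 4: {5,6,7,8}
'b' @ 5: {5,6,7,8}
'a' @ 6: {9,10}
'c' @ 7: {1,11}  ✓accept
after full input: {1,11}  (accept=1 in)

Answer: ACCEPT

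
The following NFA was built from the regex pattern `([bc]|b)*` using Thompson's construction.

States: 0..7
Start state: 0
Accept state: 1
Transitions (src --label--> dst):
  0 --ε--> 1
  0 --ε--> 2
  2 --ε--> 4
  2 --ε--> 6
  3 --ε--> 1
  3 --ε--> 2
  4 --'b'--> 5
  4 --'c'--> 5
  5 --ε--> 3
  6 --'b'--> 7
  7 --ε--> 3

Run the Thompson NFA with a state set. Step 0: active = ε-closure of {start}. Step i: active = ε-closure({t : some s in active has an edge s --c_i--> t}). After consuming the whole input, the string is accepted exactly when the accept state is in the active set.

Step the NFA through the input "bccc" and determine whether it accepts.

Answer: ACCEPT

Steps:
S₀ = ε-closure({0}) = {0,1,2,4,6}
'b' @ 1: {1,2,3,4,5,6,7}  (accept∈set)
'c' @ 2: {1,2,3,4,5,6}  (accept∈set)
'c' @ 3: {1,2,3,4,5,6}  (accept∈set)
'c' @ 4: {1,2,3,4,5,6}  (accept∈set)
final: {1,2,3,4,5,6}; accept 1 in set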